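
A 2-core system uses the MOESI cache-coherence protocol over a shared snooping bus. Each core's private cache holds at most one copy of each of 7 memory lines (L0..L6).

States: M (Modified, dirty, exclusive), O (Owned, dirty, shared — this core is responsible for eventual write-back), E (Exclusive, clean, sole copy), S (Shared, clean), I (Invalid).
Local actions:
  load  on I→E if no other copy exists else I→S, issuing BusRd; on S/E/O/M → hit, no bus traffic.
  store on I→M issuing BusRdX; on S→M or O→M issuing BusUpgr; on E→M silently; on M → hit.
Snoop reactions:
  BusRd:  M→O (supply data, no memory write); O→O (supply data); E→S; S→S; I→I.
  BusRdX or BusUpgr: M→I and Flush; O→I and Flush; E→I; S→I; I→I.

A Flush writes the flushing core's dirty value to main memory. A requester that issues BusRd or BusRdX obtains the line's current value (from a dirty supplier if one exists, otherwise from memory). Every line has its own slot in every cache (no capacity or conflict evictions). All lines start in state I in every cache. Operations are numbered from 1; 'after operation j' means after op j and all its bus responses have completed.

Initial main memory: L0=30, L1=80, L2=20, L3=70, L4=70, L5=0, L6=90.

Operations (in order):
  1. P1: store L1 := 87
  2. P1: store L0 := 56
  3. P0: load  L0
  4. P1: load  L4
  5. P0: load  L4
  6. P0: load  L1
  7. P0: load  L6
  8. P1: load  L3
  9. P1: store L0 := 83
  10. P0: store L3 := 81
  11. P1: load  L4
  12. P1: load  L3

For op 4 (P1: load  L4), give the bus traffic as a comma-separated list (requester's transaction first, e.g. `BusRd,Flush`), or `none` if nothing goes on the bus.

bus = BusRd

step 1: P1: store L1 := 87  ⟶  IM  (L1)  txn=BusRdX  M[L1]=80
step 2: P1: store L0 := 56  ⟶  IM  (L0)  txn=BusRdX  M[L0]=30
step 3: P0: load  L0  ⟶  SO  (L0)  txn=BusRd  M[L0]=30
step 4: P1: load  L4  ⟶  IE  (L4)  txn=BusRd  M[L4]=70
step 5: P0: load  L4  ⟶  SS  (L4)  txn=BusRd  M[L4]=70
step 6: P0: load  L1  ⟶  SO  (L1)  txn=BusRd  M[L1]=80
step 7: P0: load  L6  ⟶  EI  (L6)  txn=BusRd  M[L6]=90
step 8: P1: load  L3  ⟶  IE  (L3)  txn=BusRd  M[L3]=70
step 9: P1: store L0 := 83  ⟶  IM  (L0)  txn=BusUpgr  M[L0]=30
step 10: P0: store L3 := 81  ⟶  MI  (L3)  txn=BusRdX  M[L3]=70
step 11: P1: load  L4  ⟶  SS  (L4)  txn=∅  M[L4]=70
step 12: P1: load  L3  ⟶  OS  (L3)  txn=BusRd  M[L3]=70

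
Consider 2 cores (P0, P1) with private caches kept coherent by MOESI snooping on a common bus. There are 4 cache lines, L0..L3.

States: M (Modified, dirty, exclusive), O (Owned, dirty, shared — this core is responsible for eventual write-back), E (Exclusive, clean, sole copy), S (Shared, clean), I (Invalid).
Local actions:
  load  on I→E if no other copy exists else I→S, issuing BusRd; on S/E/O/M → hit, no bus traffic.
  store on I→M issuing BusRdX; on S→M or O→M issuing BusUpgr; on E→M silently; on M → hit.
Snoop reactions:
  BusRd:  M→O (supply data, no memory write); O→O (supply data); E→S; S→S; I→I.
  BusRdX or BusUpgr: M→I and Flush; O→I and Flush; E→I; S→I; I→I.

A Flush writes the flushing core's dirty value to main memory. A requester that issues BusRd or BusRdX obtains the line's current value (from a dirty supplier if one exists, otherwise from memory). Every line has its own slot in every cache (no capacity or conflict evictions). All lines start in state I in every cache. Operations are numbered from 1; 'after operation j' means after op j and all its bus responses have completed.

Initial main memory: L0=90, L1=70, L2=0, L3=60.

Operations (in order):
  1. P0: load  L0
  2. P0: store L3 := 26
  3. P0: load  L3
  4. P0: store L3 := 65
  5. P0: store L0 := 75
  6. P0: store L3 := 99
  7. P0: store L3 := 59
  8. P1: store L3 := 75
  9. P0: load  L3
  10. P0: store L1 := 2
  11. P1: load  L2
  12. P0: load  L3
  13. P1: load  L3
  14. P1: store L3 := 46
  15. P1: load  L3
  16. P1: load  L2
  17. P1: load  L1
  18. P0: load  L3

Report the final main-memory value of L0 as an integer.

  op1 P0: load  L0 → E/I on L0; bus BusRd; mem=90
  op2 P0: store L3 := 26 → M/I on L3; bus BusRdX; mem=60
  op3 P0: load  L3 → M/I on L3; bus (none); mem=60
  op4 P0: store L3 := 65 → M/I on L3; bus (none); mem=60
  op5 P0: store L0 := 75 → M/I on L0; bus (none); mem=90
  op6 P0: store L3 := 99 → M/I on L3; bus (none); mem=60
  op7 P0: store L3 := 59 → M/I on L3; bus (none); mem=60
  op8 P1: store L3 := 75 → I/M on L3; bus BusRdX Flush; mem=59
  op9 P0: load  L3 → S/O on L3; bus BusRd; mem=59
  op10 P0: store L1 := 2 → M/I on L1; bus BusRdX; mem=70
  op11 P1: load  L2 → I/E on L2; bus BusRd; mem=0
  op12 P0: load  L3 → S/O on L3; bus (none); mem=59
  op13 P1: load  L3 → S/O on L3; bus (none); mem=59
  op14 P1: store L3 := 46 → I/M on L3; bus BusUpgr; mem=59
  op15 P1: load  L3 → I/M on L3; bus (none); mem=59
  op16 P1: load  L2 → I/E on L2; bus (none); mem=0
  op17 P1: load  L1 → O/S on L1; bus BusRd; mem=70
  op18 P0: load  L3 → S/O on L3; bus BusRd; mem=59

memory[L0] = 90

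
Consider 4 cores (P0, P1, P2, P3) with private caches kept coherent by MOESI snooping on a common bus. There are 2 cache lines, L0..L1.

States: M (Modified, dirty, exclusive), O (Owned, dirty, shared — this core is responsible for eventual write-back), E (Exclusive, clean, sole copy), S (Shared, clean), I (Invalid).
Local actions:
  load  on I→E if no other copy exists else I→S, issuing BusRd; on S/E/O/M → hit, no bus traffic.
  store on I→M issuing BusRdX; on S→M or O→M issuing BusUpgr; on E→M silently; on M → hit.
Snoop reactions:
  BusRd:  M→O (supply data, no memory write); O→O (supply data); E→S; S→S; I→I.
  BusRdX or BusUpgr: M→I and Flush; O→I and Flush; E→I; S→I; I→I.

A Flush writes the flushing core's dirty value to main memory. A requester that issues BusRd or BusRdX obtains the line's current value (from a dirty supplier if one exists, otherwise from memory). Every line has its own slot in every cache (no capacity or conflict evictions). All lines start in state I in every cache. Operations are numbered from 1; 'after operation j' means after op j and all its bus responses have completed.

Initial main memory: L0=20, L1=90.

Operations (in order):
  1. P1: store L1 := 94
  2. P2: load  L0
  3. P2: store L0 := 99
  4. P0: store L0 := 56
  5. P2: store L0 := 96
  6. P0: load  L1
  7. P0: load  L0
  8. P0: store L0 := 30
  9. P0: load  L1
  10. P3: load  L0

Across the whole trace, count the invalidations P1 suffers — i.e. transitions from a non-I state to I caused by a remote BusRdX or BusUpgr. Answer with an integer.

[1] P1: store L1 := 94 | P0:I, P1:M(94), P2:I, P3:I | bus: BusRdX
[2] P2: load  L0 | P0:I, P1:I, P2:E(20), P3:I | bus: BusRd
[3] P2: store L0 := 99 | P0:I, P1:I, P2:M(99), P3:I | bus: none
[4] P0: store L0 := 56 | P0:M(56), P1:I, P2:I, P3:I | bus: BusRdX,Flush
[5] P2: store L0 := 96 | P0:I, P1:I, P2:M(96), P3:I | bus: BusRdX,Flush
[6] P0: load  L1 | P0:S(94), P1:O(94), P2:I, P3:I | bus: BusRd
[7] P0: load  L0 | P0:S(96), P1:I, P2:O(96), P3:I | bus: BusRd
[8] P0: store L0 := 30 | P0:M(30), P1:I, P2:I, P3:I | bus: BusUpgr,Flush
[9] P0: load  L1 | P0:S(94), P1:O(94), P2:I, P3:I | bus: none
[10] P3: load  L0 | P0:O(30), P1:I, P2:I, P3:S(30) | bus: BusRd

invalidations = 0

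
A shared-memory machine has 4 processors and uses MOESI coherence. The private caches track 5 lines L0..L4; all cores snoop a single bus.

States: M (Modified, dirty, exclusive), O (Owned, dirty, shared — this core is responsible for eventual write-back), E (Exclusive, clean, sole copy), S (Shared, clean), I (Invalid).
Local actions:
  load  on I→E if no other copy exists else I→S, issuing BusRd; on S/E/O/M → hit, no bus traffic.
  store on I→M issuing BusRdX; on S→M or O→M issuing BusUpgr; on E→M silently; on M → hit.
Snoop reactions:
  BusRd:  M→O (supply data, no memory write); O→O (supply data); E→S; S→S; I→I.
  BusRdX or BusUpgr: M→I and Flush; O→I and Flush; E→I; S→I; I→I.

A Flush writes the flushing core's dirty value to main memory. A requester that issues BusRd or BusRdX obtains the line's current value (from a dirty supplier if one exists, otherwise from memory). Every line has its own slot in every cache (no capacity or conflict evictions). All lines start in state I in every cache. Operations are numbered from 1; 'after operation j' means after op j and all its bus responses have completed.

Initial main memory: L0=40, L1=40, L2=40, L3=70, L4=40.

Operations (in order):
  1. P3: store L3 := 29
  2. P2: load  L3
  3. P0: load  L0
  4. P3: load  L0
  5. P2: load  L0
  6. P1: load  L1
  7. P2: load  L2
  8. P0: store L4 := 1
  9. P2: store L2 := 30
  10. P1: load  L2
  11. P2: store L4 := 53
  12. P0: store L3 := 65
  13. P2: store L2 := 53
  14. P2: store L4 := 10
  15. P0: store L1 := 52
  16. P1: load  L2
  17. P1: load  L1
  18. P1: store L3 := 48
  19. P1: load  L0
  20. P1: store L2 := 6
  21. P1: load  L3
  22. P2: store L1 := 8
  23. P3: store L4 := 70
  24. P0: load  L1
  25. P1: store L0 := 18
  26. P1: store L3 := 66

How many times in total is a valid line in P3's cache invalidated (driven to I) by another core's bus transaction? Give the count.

invalidations = 2

1. P3: store L3 := 29  bus=[BusRdX]  L3: P0=I P1=I P2=I P3=M  mem[L3]=70
2. P2: load  L3  bus=[BusRd]  L3: P0=I P1=I P2=S P3=O  mem[L3]=70
3. P0: load  L0  bus=[BusRd]  L0: P0=E P1=I P2=I P3=I  mem[L0]=40
4. P3: load  L0  bus=[BusRd]  L0: P0=S P1=I P2=I P3=S  mem[L0]=40
5. P2: load  L0  bus=[BusRd]  L0: P0=S P1=I P2=S P3=S  mem[L0]=40
6. P1: load  L1  bus=[BusRd]  L1: P0=I P1=E P2=I P3=I  mem[L1]=40
7. P2: load  L2  bus=[BusRd]  L2: P0=I P1=I P2=E P3=I  mem[L2]=40
8. P0: store L4 := 1  bus=[BusRdX]  L4: P0=M P1=I P2=I P3=I  mem[L4]=40
9. P2: store L2 := 30  bus=[-]  L2: P0=I P1=I P2=M P3=I  mem[L2]=40
10. P1: load  L2  bus=[BusRd]  L2: P0=I P1=S P2=O P3=I  mem[L2]=40
11. P2: store L4 := 53  bus=[BusRdX,Flush]  L4: P0=I P1=I P2=M P3=I  mem[L4]=1
12. P0: store L3 := 65  bus=[BusRdX,Flush]  L3: P0=M P1=I P2=I P3=I  mem[L3]=29
13. P2: store L2 := 53  bus=[BusUpgr]  L2: P0=I P1=I P2=M P3=I  mem[L2]=40
14. P2: store L4 := 10  bus=[-]  L4: P0=I P1=I P2=M P3=I  mem[L4]=1
15. P0: store L1 := 52  bus=[BusRdX]  L1: P0=M P1=I P2=I P3=I  mem[L1]=40
16. P1: load  L2  bus=[BusRd]  L2: P0=I P1=S P2=O P3=I  mem[L2]=40
17. P1: load  L1  bus=[BusRd]  L1: P0=O P1=S P2=I P3=I  mem[L1]=40
18. P1: store L3 := 48  bus=[BusRdX,Flush]  L3: P0=I P1=M P2=I P3=I  mem[L3]=65
19. P1: load  L0  bus=[BusRd]  L0: P0=S P1=S P2=S P3=S  mem[L0]=40
20. P1: store L2 := 6  bus=[BusUpgr,Flush]  L2: P0=I P1=M P2=I P3=I  mem[L2]=53
21. P1: load  L3  bus=[-]  L3: P0=I P1=M P2=I P3=I  mem[L3]=65
22. P2: store L1 := 8  bus=[BusRdX,Flush]  L1: P0=I P1=I P2=M P3=I  mem[L1]=52
23. P3: store L4 := 70  bus=[BusRdX,Flush]  L4: P0=I P1=I P2=I P3=M  mem[L4]=10
24. P0: load  L1  bus=[BusRd]  L1: P0=S P1=I P2=O P3=I  mem[L1]=52
25. P1: store L0 := 18  bus=[BusUpgr]  L0: P0=I P1=M P2=I P3=I  mem[L0]=40
26. P1: store L3 := 66  bus=[-]  L3: P0=I P1=M P2=I P3=I  mem[L3]=65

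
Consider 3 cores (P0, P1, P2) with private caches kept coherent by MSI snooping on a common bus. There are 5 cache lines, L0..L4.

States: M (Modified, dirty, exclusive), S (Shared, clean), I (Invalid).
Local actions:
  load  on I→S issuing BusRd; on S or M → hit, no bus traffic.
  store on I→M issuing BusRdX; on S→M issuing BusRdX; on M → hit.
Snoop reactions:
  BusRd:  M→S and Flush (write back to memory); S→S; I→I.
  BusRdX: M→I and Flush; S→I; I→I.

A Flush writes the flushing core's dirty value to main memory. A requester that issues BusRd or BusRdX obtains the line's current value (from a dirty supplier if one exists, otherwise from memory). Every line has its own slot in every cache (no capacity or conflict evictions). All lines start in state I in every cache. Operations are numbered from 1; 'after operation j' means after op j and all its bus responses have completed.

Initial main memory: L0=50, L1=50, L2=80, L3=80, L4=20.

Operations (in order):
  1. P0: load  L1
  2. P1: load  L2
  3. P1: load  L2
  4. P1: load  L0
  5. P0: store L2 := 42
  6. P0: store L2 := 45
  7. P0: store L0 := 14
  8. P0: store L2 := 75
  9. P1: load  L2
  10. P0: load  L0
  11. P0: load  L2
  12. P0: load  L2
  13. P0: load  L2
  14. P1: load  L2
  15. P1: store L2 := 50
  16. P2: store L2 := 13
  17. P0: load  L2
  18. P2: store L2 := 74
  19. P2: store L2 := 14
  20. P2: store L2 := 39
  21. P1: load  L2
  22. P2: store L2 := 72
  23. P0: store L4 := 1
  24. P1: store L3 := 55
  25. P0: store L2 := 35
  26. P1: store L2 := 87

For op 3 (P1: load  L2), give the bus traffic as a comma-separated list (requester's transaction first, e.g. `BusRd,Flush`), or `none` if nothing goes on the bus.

bus = none

  op1 P0: load  L1 → S/I/I on L1; bus BusRd; mem=50
  op2 P1: load  L2 → I/S/I on L2; bus BusRd; mem=80
  op3 P1: load  L2 → I/S/I on L2; bus (none); mem=80
  op4 P1: load  L0 → I/S/I on L0; bus BusRd; mem=50
  op5 P0: store L2 := 42 → M/I/I on L2; bus BusRdX; mem=80
  op6 P0: store L2 := 45 → M/I/I on L2; bus (none); mem=80
  op7 P0: store L0 := 14 → M/I/I on L0; bus BusRdX; mem=50
  op8 P0: store L2 := 75 → M/I/I on L2; bus (none); mem=80
  op9 P1: load  L2 → S/S/I on L2; bus BusRd Flush; mem=75
  op10 P0: load  L0 → M/I/I on L0; bus (none); mem=50
  op11 P0: load  L2 → S/S/I on L2; bus (none); mem=75
  op12 P0: load  L2 → S/S/I on L2; bus (none); mem=75
  op13 P0: load  L2 → S/S/I on L2; bus (none); mem=75
  op14 P1: load  L2 → S/S/I on L2; bus (none); mem=75
  op15 P1: store L2 := 50 → I/M/I on L2; bus BusRdX; mem=75
  op16 P2: store L2 := 13 → I/I/M on L2; bus BusRdX Flush; mem=50
  op17 P0: load  L2 → S/I/S on L2; bus BusRd Flush; mem=13
  op18 P2: store L2 := 74 → I/I/M on L2; bus BusRdX; mem=13
  op19 P2: store L2 := 14 → I/I/M on L2; bus (none); mem=13
  op20 P2: store L2 := 39 → I/I/M on L2; bus (none); mem=13
  op21 P1: load  L2 → I/S/S on L2; bus BusRd Flush; mem=39
  op22 P2: store L2 := 72 → I/I/M on L2; bus BusRdX; mem=39
  op23 P0: store L4 := 1 → M/I/I on L4; bus BusRdX; mem=20
  op24 P1: store L3 := 55 → I/M/I on L3; bus BusRdX; mem=80
  op25 P0: store L2 := 35 → M/I/I on L2; bus BusRdX Flush; mem=72
  op26 P1: store L2 := 87 → I/M/I on L2; bus BusRdX Flush; mem=35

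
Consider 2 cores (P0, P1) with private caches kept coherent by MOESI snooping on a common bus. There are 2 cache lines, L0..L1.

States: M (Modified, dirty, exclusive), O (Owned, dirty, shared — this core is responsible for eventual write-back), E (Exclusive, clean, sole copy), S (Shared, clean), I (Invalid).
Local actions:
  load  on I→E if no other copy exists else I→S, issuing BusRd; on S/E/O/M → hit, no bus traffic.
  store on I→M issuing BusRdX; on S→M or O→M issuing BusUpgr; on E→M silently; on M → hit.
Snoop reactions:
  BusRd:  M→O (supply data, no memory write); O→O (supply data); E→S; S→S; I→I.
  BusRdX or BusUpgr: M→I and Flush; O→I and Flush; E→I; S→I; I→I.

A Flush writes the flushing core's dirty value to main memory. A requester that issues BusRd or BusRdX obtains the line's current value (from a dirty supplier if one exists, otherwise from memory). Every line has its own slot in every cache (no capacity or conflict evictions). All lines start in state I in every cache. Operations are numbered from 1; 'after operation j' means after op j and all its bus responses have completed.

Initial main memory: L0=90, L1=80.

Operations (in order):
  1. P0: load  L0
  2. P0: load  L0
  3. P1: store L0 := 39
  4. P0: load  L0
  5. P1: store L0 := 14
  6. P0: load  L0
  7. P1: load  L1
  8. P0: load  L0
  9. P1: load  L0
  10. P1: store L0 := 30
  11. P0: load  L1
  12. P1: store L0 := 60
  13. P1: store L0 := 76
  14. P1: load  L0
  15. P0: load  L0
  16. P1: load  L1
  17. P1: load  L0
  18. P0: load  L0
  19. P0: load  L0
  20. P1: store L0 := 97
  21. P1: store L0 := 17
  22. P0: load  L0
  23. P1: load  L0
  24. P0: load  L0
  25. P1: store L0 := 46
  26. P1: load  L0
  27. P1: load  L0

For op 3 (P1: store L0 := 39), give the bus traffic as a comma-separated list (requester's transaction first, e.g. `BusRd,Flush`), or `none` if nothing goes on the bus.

1. P0: load  L0  bus=[BusRd]  L0: P0=E P1=I  mem[L0]=90
2. P0: load  L0  bus=[-]  L0: P0=E P1=I  mem[L0]=90
3. P1: store L0 := 39  bus=[BusRdX]  L0: P0=I P1=M  mem[L0]=90
4. P0: load  L0  bus=[BusRd]  L0: P0=S P1=O  mem[L0]=90
5. P1: store L0 := 14  bus=[BusUpgr]  L0: P0=I P1=M  mem[L0]=90
6. P0: load  L0  bus=[BusRd]  L0: P0=S P1=O  mem[L0]=90
7. P1: load  L1  bus=[BusRd]  L1: P0=I P1=E  mem[L1]=80
8. P0: load  L0  bus=[-]  L0: P0=S P1=O  mem[L0]=90
9. P1: load  L0  bus=[-]  L0: P0=S P1=O  mem[L0]=90
10. P1: store L0 := 30  bus=[BusUpgr]  L0: P0=I P1=M  mem[L0]=90
11. P0: load  L1  bus=[BusRd]  L1: P0=S P1=S  mem[L1]=80
12. P1: store L0 := 60  bus=[-]  L0: P0=I P1=M  mem[L0]=90
13. P1: store L0 := 76  bus=[-]  L0: P0=I P1=M  mem[L0]=90
14. P1: load  L0  bus=[-]  L0: P0=I P1=M  mem[L0]=90
15. P0: load  L0  bus=[BusRd]  L0: P0=S P1=O  mem[L0]=90
16. P1: load  L1  bus=[-]  L1: P0=S P1=S  mem[L1]=80
17. P1: load  L0  bus=[-]  L0: P0=S P1=O  mem[L0]=90
18. P0: load  L0  bus=[-]  L0: P0=S P1=O  mem[L0]=90
19. P0: load  L0  bus=[-]  L0: P0=S P1=O  mem[L0]=90
20. P1: store L0 := 97  bus=[BusUpgr]  L0: P0=I P1=M  mem[L0]=90
21. P1: store L0 := 17  bus=[-]  L0: P0=I P1=M  mem[L0]=90
22. P0: load  L0  bus=[BusRd]  L0: P0=S P1=O  mem[L0]=90
23. P1: load  L0  bus=[-]  L0: P0=S P1=O  mem[L0]=90
24. P0: load  L0  bus=[-]  L0: P0=S P1=O  mem[L0]=90
25. P1: store L0 := 46  bus=[BusUpgr]  L0: P0=I P1=M  mem[L0]=90
26. P1: load  L0  bus=[-]  L0: P0=I P1=M  mem[L0]=90
27. P1: load  L0  bus=[-]  L0: P0=I P1=M  mem[L0]=90

bus = BusRdX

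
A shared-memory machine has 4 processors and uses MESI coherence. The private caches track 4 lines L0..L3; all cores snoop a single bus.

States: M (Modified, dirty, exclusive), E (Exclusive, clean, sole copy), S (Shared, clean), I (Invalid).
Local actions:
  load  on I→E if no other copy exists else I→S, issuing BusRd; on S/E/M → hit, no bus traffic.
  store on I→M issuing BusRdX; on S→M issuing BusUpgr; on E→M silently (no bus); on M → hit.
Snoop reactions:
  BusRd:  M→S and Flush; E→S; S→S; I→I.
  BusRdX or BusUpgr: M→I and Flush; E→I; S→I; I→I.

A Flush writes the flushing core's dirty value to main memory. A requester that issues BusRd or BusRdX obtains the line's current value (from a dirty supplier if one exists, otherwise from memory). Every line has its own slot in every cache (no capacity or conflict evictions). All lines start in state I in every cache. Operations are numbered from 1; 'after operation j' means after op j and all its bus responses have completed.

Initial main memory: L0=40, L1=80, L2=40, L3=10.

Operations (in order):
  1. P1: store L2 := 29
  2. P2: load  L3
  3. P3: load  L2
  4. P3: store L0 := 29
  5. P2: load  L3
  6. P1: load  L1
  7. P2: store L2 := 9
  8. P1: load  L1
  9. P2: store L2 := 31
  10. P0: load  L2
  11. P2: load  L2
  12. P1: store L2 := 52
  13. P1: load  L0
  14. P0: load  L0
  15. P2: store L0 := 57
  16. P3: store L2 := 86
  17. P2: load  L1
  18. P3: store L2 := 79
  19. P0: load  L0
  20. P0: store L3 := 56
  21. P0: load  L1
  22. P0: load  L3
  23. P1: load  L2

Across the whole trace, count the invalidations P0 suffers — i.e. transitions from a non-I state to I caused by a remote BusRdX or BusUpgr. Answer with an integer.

  op1 P1: store L2 := 29 → I/M/I/I on L2; bus BusRdX; mem=40
  op2 P2: load  L3 → I/I/E/I on L3; bus BusRd; mem=10
  op3 P3: load  L2 → I/S/I/S on L2; bus BusRd Flush; mem=29
  op4 P3: store L0 := 29 → I/I/I/M on L0; bus BusRdX; mem=40
  op5 P2: load  L3 → I/I/E/I on L3; bus (none); mem=10
  op6 P1: load  L1 → I/E/I/I on L1; bus BusRd; mem=80
  op7 P2: store L2 := 9 → I/I/M/I on L2; bus BusRdX; mem=29
  op8 P1: load  L1 → I/E/I/I on L1; bus (none); mem=80
  op9 P2: store L2 := 31 → I/I/M/I on L2; bus (none); mem=29
  op10 P0: load  L2 → S/I/S/I on L2; bus BusRd Flush; mem=31
  op11 P2: load  L2 → S/I/S/I on L2; bus (none); mem=31
  op12 P1: store L2 := 52 → I/M/I/I on L2; bus BusRdX; mem=31
  op13 P1: load  L0 → I/S/I/S on L0; bus BusRd Flush; mem=29
  op14 P0: load  L0 → S/S/I/S on L0; bus BusRd; mem=29
  op15 P2: store L0 := 57 → I/I/M/I on L0; bus BusRdX; mem=29
  op16 P3: store L2 := 86 → I/I/I/M on L2; bus BusRdX Flush; mem=52
  op17 P2: load  L1 → I/S/S/I on L1; bus BusRd; mem=80
  op18 P3: store L2 := 79 → I/I/I/M on L2; bus (none); mem=52
  op19 P0: load  L0 → S/I/S/I on L0; bus BusRd Flush; mem=57
  op20 P0: store L3 := 56 → M/I/I/I on L3; bus BusRdX; mem=10
  op21 P0: load  L1 → S/S/S/I on L1; bus BusRd; mem=80
  op22 P0: load  L3 → M/I/I/I on L3; bus (none); mem=10
  op23 P1: load  L2 → I/S/I/S on L2; bus BusRd Flush; mem=79

invalidations = 2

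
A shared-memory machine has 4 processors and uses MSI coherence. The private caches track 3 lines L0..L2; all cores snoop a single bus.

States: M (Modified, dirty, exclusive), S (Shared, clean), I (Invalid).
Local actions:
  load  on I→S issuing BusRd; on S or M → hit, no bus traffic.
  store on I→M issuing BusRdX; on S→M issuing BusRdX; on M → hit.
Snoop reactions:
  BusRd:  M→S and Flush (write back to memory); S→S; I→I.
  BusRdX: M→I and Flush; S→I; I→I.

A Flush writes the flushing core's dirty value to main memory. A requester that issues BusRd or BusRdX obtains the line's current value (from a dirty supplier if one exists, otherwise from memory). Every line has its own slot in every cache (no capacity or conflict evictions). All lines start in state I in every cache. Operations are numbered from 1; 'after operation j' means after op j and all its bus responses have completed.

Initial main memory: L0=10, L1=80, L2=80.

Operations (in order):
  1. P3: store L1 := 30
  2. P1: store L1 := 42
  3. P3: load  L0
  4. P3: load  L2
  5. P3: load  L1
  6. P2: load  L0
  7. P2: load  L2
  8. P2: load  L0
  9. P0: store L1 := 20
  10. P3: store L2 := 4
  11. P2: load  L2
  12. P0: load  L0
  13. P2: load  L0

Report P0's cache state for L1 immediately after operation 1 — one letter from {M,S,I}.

[1] P3: store L1 := 30 | P0:I, P1:I, P2:I, P3:M(30) | bus: BusRdX
[2] P1: store L1 := 42 | P0:I, P1:M(42), P2:I, P3:I | bus: BusRdX,Flush
[3] P3: load  L0 | P0:I, P1:I, P2:I, P3:S(10) | bus: BusRd
[4] P3: load  L2 | P0:I, P1:I, P2:I, P3:S(80) | bus: BusRd
[5] P3: load  L1 | P0:I, P1:S(42), P2:I, P3:S(42) | bus: BusRd,Flush
[6] P2: load  L0 | P0:I, P1:I, P2:S(10), P3:S(10) | bus: BusRd
[7] P2: load  L2 | P0:I, P1:I, P2:S(80), P3:S(80) | bus: BusRd
[8] P2: load  L0 | P0:I, P1:I, P2:S(10), P3:S(10) | bus: none
[9] P0: store L1 := 20 | P0:M(20), P1:I, P2:I, P3:I | bus: BusRdX
[10] P3: store L2 := 4 | P0:I, P1:I, P2:I, P3:M(4) | bus: BusRdX
[11] P2: load  L2 | P0:I, P1:I, P2:S(4), P3:S(4) | bus: BusRd,Flush
[12] P0: load  L0 | P0:S(10), P1:I, P2:S(10), P3:S(10) | bus: BusRd
[13] P2: load  L0 | P0:S(10), P1:I, P2:S(10), P3:S(10) | bus: none

state = I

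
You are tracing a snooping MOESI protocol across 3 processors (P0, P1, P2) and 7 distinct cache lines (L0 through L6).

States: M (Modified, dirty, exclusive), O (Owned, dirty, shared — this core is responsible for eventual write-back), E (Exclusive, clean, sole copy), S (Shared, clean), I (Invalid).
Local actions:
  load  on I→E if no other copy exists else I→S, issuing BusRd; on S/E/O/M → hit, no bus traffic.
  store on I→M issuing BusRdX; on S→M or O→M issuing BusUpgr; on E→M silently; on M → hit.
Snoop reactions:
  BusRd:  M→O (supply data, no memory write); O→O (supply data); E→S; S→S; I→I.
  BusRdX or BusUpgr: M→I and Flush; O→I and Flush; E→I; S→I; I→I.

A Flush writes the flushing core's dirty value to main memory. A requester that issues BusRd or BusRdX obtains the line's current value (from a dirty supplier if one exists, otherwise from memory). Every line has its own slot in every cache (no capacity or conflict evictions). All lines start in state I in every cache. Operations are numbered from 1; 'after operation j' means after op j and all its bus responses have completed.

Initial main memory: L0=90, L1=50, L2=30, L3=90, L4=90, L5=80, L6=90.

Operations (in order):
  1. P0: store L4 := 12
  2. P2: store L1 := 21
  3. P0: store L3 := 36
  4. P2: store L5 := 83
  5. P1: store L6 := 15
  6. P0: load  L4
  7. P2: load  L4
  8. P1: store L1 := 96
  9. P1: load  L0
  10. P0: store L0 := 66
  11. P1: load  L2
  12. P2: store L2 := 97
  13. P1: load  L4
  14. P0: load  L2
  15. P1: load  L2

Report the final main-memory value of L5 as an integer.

memory[L5] = 80

step 1: P0: store L4 := 12  ⟶  MII  (L4)  txn=BusRdX  M[L4]=90
step 2: P2: store L1 := 21  ⟶  IIM  (L1)  txn=BusRdX  M[L1]=50
step 3: P0: store L3 := 36  ⟶  MII  (L3)  txn=BusRdX  M[L3]=90
step 4: P2: store L5 := 83  ⟶  IIM  (L5)  txn=BusRdX  M[L5]=80
step 5: P1: store L6 := 15  ⟶  IMI  (L6)  txn=BusRdX  M[L6]=90
step 6: P0: load  L4  ⟶  MII  (L4)  txn=∅  M[L4]=90
step 7: P2: load  L4  ⟶  OIS  (L4)  txn=BusRd  M[L4]=90
step 8: P1: store L1 := 96  ⟶  IMI  (L1)  txn=BusRdX+Flush  M[L1]=21
step 9: P1: load  L0  ⟶  IEI  (L0)  txn=BusRd  M[L0]=90
step 10: P0: store L0 := 66  ⟶  MII  (L0)  txn=BusRdX  M[L0]=90
step 11: P1: load  L2  ⟶  IEI  (L2)  txn=BusRd  M[L2]=30
step 12: P2: store L2 := 97  ⟶  IIM  (L2)  txn=BusRdX  M[L2]=30
step 13: P1: load  L4  ⟶  OSS  (L4)  txn=BusRd  M[L4]=90
step 14: P0: load  L2  ⟶  SIO  (L2)  txn=BusRd  M[L2]=30
step 15: P1: load  L2  ⟶  SSO  (L2)  txn=BusRd  M[L2]=30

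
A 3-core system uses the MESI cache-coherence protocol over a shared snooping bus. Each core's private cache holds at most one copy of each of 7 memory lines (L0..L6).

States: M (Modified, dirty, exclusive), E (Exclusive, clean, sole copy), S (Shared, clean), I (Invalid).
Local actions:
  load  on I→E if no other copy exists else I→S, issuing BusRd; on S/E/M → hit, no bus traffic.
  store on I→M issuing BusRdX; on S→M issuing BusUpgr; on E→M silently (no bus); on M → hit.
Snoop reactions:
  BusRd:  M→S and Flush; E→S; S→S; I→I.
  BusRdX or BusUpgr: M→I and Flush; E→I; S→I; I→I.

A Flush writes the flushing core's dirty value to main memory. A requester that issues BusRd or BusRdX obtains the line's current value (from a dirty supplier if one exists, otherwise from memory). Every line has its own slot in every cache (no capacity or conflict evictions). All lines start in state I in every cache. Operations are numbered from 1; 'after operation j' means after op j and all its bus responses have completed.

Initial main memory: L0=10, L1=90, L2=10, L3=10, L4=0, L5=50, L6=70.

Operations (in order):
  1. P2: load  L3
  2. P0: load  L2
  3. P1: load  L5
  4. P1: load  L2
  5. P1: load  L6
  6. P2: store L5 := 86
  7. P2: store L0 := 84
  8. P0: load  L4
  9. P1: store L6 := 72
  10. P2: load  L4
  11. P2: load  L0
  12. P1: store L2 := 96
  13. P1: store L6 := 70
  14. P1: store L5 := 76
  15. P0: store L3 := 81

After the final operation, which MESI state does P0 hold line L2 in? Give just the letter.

[1] P2: load  L3 | P0:I, P1:I, P2:E(10) | bus: BusRd
[2] P0: load  L2 | P0:E(10), P1:I, P2:I | bus: BusRd
[3] P1: load  L5 | P0:I, P1:E(50), P2:I | bus: BusRd
[4] P1: load  L2 | P0:S(10), P1:S(10), P2:I | bus: BusRd
[5] P1: load  L6 | P0:I, P1:E(70), P2:I | bus: BusRd
[6] P2: store L5 := 86 | P0:I, P1:I, P2:M(86) | bus: BusRdX
[7] P2: store L0 := 84 | P0:I, P1:I, P2:M(84) | bus: BusRdX
[8] P0: load  L4 | P0:E(0), P1:I, P2:I | bus: BusRd
[9] P1: store L6 := 72 | P0:I, P1:M(72), P2:I | bus: none
[10] P2: load  L4 | P0:S(0), P1:I, P2:S(0) | bus: BusRd
[11] P2: load  L0 | P0:I, P1:I, P2:M(84) | bus: none
[12] P1: store L2 := 96 | P0:I, P1:M(96), P2:I | bus: BusUpgr
[13] P1: store L6 := 70 | P0:I, P1:M(70), P2:I | bus: none
[14] P1: store L5 := 76 | P0:I, P1:M(76), P2:I | bus: BusRdX,Flush
[15] P0: store L3 := 81 | P0:M(81), P1:I, P2:I | bus: BusRdX

state = I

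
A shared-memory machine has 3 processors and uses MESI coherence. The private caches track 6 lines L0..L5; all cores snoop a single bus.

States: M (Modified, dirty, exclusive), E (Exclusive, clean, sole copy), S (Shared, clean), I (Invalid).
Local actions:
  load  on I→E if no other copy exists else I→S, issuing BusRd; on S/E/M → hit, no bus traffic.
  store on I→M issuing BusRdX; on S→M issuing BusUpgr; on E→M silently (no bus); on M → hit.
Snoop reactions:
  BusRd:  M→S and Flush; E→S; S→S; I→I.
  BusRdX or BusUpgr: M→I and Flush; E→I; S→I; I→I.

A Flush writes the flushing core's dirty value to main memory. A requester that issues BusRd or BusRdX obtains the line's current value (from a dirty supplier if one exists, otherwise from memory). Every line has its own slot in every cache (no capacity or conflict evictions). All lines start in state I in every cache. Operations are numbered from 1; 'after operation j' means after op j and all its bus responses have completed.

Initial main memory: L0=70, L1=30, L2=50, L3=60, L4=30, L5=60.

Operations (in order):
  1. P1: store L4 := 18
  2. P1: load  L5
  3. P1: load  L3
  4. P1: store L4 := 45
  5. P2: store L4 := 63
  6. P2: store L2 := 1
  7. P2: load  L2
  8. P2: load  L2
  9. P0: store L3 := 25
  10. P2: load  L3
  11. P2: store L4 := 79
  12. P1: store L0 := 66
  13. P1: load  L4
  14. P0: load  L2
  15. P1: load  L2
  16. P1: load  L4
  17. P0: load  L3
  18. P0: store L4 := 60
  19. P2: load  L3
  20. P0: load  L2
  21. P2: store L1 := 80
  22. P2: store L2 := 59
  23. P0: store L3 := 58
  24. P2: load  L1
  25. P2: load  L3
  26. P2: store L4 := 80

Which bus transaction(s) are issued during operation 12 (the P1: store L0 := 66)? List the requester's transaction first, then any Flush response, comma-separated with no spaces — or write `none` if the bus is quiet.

bus = BusRdX

  op1 P1: store L4 := 18 → I/M/I on L4; bus BusRdX; mem=30
  op2 P1: load  L5 → I/E/I on L5; bus BusRd; mem=60
  op3 P1: load  L3 → I/E/I on L3; bus BusRd; mem=60
  op4 P1: store L4 := 45 → I/M/I on L4; bus (none); mem=30
  op5 P2: store L4 := 63 → I/I/M on L4; bus BusRdX Flush; mem=45
  op6 P2: store L2 := 1 → I/I/M on L2; bus BusRdX; mem=50
  op7 P2: load  L2 → I/I/M on L2; bus (none); mem=50
  op8 P2: load  L2 → I/I/M on L2; bus (none); mem=50
  op9 P0: store L3 := 25 → M/I/I on L3; bus BusRdX; mem=60
  op10 P2: load  L3 → S/I/S on L3; bus BusRd Flush; mem=25
  op11 P2: store L4 := 79 → I/I/M on L4; bus (none); mem=45
  op12 P1: store L0 := 66 → I/M/I on L0; bus BusRdX; mem=70
  op13 P1: load  L4 → I/S/S on L4; bus BusRd Flush; mem=79
  op14 P0: load  L2 → S/I/S on L2; bus BusRd Flush; mem=1
  op15 P1: load  L2 → S/S/S on L2; bus BusRd; mem=1
  op16 P1: load  L4 → I/S/S on L4; bus (none); mem=79
  op17 P0: load  L3 → S/I/S on L3; bus (none); mem=25
  op18 P0: store L4 := 60 → M/I/I on L4; bus BusRdX; mem=79
  op19 P2: load  L3 → S/I/S on L3; bus (none); mem=25
  op20 P0: load  L2 → S/S/S on L2; bus (none); mem=1
  op21 P2: store L1 := 80 → I/I/M on L1; bus BusRdX; mem=30
  op22 P2: store L2 := 59 → I/I/M on L2; bus BusUpgr; mem=1
  op23 P0: store L3 := 58 → M/I/I on L3; bus BusUpgr; mem=25
  op24 P2: load  L1 → I/I/M on L1; bus (none); mem=30
  op25 P2: load  L3 → S/I/S on L3; bus BusRd Flush; mem=58
  op26 P2: store L4 := 80 → I/I/M on L4; bus BusRdX Flush; mem=60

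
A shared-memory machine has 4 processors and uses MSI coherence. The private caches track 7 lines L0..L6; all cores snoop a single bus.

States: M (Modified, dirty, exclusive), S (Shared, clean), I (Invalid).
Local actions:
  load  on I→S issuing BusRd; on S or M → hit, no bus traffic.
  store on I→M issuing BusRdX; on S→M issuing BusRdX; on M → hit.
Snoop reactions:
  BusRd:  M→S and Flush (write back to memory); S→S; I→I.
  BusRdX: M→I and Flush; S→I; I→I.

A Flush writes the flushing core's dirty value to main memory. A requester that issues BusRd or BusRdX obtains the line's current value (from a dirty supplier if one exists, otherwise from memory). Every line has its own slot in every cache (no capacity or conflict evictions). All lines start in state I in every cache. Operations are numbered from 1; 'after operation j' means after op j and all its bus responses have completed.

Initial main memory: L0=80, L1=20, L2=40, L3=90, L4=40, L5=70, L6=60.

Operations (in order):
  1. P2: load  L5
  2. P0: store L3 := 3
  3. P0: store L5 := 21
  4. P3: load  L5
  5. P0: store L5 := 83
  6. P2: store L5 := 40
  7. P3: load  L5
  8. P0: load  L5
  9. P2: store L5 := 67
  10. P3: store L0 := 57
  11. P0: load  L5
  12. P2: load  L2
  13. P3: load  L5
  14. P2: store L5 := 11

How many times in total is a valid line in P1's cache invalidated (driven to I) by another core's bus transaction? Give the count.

  op1 P2: load  L5 → I/I/S/I on L5; bus BusRd; mem=70
  op2 P0: store L3 := 3 → M/I/I/I on L3; bus BusRdX; mem=90
  op3 P0: store L5 := 21 → M/I/I/I on L5; bus BusRdX; mem=70
  op4 P3: load  L5 → S/I/I/S on L5; bus BusRd Flush; mem=21
  op5 P0: store L5 := 83 → M/I/I/I on L5; bus BusRdX; mem=21
  op6 P2: store L5 := 40 → I/I/M/I on L5; bus BusRdX Flush; mem=83
  op7 P3: load  L5 → I/I/S/S on L5; bus BusRd Flush; mem=40
  op8 P0: load  L5 → S/I/S/S on L5; bus BusRd; mem=40
  op9 P2: store L5 := 67 → I/I/M/I on L5; bus BusRdX; mem=40
  op10 P3: store L0 := 57 → I/I/I/M on L0; bus BusRdX; mem=80
  op11 P0: load  L5 → S/I/S/I on L5; bus BusRd Flush; mem=67
  op12 P2: load  L2 → I/I/S/I on L2; bus BusRd; mem=40
  op13 P3: load  L5 → S/I/S/S on L5; bus BusRd; mem=67
  op14 P2: store L5 := 11 → I/I/M/I on L5; bus BusRdX; mem=67

invalidations = 0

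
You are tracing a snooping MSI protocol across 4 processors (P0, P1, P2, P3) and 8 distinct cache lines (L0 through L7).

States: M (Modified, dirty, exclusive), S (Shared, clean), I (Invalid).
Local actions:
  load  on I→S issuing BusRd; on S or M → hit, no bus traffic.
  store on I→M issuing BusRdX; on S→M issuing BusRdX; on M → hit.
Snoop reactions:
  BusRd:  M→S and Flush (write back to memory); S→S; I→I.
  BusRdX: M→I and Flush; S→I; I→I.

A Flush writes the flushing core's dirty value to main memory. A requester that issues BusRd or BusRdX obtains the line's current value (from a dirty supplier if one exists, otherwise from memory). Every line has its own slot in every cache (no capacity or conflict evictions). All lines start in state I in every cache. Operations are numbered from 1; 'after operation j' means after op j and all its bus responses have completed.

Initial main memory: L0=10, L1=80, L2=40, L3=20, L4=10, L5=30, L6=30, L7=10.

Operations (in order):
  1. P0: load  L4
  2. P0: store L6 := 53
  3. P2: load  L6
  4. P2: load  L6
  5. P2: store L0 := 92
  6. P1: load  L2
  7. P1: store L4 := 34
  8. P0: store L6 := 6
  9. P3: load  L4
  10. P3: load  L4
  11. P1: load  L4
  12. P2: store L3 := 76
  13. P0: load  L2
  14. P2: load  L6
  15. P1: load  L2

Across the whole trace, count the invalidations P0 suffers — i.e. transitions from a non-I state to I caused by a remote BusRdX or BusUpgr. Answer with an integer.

[1] P0: load  L4 | P0:S(10), P1:I, P2:I, P3:I | bus: BusRd
[2] P0: store L6 := 53 | P0:M(53), P1:I, P2:I, P3:I | bus: BusRdX
[3] P2: load  L6 | P0:S(53), P1:I, P2:S(53), P3:I | bus: BusRd,Flush
[4] P2: load  L6 | P0:S(53), P1:I, P2:S(53), P3:I | bus: none
[5] P2: store L0 := 92 | P0:I, P1:I, P2:M(92), P3:I | bus: BusRdX
[6] P1: load  L2 | P0:I, P1:S(40), P2:I, P3:I | bus: BusRd
[7] P1: store L4 := 34 | P0:I, P1:M(34), P2:I, P3:I | bus: BusRdX
[8] P0: store L6 := 6 | P0:M(6), P1:I, P2:I, P3:I | bus: BusRdX
[9] P3: load  L4 | P0:I, P1:S(34), P2:I, P3:S(34) | bus: BusRd,Flush
[10] P3: load  L4 | P0:I, P1:S(34), P2:I, P3:S(34) | bus: none
[11] P1: load  L4 | P0:I, P1:S(34), P2:I, P3:S(34) | bus: none
[12] P2: store L3 := 76 | P0:I, P1:I, P2:M(76), P3:I | bus: BusRdX
[13] P0: load  L2 | P0:S(40), P1:S(40), P2:I, P3:I | bus: BusRd
[14] P2: load  L6 | P0:S(6), P1:I, P2:S(6), P3:I | bus: BusRd,Flush
[15] P1: load  L2 | P0:S(40), P1:S(40), P2:I, P3:I | bus: none

invalidations = 1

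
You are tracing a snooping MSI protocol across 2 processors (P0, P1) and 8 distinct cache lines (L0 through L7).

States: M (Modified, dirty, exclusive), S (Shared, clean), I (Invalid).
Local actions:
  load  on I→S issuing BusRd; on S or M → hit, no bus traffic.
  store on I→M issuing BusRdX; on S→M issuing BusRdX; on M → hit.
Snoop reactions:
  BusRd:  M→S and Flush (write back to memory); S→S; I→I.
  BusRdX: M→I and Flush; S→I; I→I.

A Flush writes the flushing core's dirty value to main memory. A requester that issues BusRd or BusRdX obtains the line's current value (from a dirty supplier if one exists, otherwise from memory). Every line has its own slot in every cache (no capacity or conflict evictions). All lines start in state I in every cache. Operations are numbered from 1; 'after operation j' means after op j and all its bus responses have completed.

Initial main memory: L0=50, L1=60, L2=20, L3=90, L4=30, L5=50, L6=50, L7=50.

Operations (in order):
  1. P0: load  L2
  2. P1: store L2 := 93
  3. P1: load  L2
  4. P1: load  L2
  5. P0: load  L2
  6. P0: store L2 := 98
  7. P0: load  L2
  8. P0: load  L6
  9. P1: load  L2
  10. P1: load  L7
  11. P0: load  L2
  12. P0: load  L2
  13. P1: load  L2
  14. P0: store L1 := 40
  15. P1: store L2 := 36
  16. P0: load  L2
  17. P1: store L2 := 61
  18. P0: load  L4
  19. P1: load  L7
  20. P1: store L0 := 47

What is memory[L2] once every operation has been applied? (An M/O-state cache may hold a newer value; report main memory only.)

memory[L2] = 36

  op1 P0: load  L2 → S/I on L2; bus BusRd; mem=20
  op2 P1: store L2 := 93 → I/M on L2; bus BusRdX; mem=20
  op3 P1: load  L2 → I/M on L2; bus (none); mem=20
  op4 P1: load  L2 → I/M on L2; bus (none); mem=20
  op5 P0: load  L2 → S/S on L2; bus BusRd Flush; mem=93
  op6 P0: store L2 := 98 → M/I on L2; bus BusRdX; mem=93
  op7 P0: load  L2 → M/I on L2; bus (none); mem=93
  op8 P0: load  L6 → S/I on L6; bus BusRd; mem=50
  op9 P1: load  L2 → S/S on L2; bus BusRd Flush; mem=98
  op10 P1: load  L7 → I/S on L7; bus BusRd; mem=50
  op11 P0: load  L2 → S/S on L2; bus (none); mem=98
  op12 P0: load  L2 → S/S on L2; bus (none); mem=98
  op13 P1: load  L2 → S/S on L2; bus (none); mem=98
  op14 P0: store L1 := 40 → M/I on L1; bus BusRdX; mem=60
  op15 P1: store L2 := 36 → I/M on L2; bus BusRdX; mem=98
  op16 P0: load  L2 → S/S on L2; bus BusRd Flush; mem=36
  op17 P1: store L2 := 61 → I/M on L2; bus BusRdX; mem=36
  op18 P0: load  L4 → S/I on L4; bus BusRd; mem=30
  op19 P1: load  L7 → I/S on L7; bus (none); mem=50
  op20 P1: store L0 := 47 → I/M on L0; bus BusRdX; mem=50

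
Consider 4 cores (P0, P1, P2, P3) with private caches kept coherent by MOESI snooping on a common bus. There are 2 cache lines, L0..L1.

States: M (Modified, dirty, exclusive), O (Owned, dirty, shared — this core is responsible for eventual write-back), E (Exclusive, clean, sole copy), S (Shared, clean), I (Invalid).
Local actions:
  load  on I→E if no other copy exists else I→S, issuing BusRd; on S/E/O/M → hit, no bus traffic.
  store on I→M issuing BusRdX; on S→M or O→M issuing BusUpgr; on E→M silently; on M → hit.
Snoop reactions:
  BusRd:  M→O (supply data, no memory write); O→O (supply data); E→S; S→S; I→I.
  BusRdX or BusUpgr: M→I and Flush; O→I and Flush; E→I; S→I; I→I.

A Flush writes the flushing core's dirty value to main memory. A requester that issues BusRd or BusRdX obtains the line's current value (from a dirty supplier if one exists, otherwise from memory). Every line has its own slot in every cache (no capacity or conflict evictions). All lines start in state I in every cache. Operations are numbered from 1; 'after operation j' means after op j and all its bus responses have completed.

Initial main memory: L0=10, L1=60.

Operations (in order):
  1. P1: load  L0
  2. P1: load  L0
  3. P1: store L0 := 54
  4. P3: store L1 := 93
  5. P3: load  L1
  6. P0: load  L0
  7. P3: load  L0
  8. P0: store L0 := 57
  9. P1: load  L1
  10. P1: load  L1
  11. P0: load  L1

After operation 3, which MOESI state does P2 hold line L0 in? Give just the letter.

state = I

1. P1: load  L0  bus=[BusRd]  L0: P0=I P1=E P2=I P3=I  mem[L0]=10
2. P1: load  L0  bus=[-]  L0: P0=I P1=E P2=I P3=I  mem[L0]=10
3. P1: store L0 := 54  bus=[-]  L0: P0=I P1=M P2=I P3=I  mem[L0]=10
4. P3: store L1 := 93  bus=[BusRdX]  L1: P0=I P1=I P2=I P3=M  mem[L1]=60
5. P3: load  L1  bus=[-]  L1: P0=I P1=I P2=I P3=M  mem[L1]=60
6. P0: load  L0  bus=[BusRd]  L0: P0=S P1=O P2=I P3=I  mem[L0]=10
7. P3: load  L0  bus=[BusRd]  L0: P0=S P1=O P2=I P3=S  mem[L0]=10
8. P0: store L0 := 57  bus=[BusUpgr,Flush]  L0: P0=M P1=I P2=I P3=I  mem[L0]=54
9. P1: load  L1  bus=[BusRd]  L1: P0=I P1=S P2=I P3=O  mem[L1]=60
10. P1: load  L1  bus=[-]  L1: P0=I P1=S P2=I P3=O  mem[L1]=60
11. P0: load  L1  bus=[BusRd]  L1: P0=S P1=S P2=I P3=O  mem[L1]=60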